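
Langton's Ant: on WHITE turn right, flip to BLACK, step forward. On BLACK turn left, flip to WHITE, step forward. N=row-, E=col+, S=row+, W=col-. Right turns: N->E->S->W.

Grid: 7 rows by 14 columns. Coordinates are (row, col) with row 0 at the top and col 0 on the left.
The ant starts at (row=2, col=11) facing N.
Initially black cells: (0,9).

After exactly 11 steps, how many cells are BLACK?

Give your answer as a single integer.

Answer: 8

Derivation:
Step 1: on WHITE (2,11): turn R to E, flip to black, move to (2,12). |black|=2
Step 2: on WHITE (2,12): turn R to S, flip to black, move to (3,12). |black|=3
Step 3: on WHITE (3,12): turn R to W, flip to black, move to (3,11). |black|=4
Step 4: on WHITE (3,11): turn R to N, flip to black, move to (2,11). |black|=5
Step 5: on BLACK (2,11): turn L to W, flip to white, move to (2,10). |black|=4
Step 6: on WHITE (2,10): turn R to N, flip to black, move to (1,10). |black|=5
Step 7: on WHITE (1,10): turn R to E, flip to black, move to (1,11). |black|=6
Step 8: on WHITE (1,11): turn R to S, flip to black, move to (2,11). |black|=7
Step 9: on WHITE (2,11): turn R to W, flip to black, move to (2,10). |black|=8
Step 10: on BLACK (2,10): turn L to S, flip to white, move to (3,10). |black|=7
Step 11: on WHITE (3,10): turn R to W, flip to black, move to (3,9). |black|=8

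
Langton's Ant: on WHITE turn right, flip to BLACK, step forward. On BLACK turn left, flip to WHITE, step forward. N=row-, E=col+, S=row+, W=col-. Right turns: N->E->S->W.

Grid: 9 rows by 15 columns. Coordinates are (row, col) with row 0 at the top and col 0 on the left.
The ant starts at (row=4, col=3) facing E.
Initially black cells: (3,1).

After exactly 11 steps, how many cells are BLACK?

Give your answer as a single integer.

Step 1: on WHITE (4,3): turn R to S, flip to black, move to (5,3). |black|=2
Step 2: on WHITE (5,3): turn R to W, flip to black, move to (5,2). |black|=3
Step 3: on WHITE (5,2): turn R to N, flip to black, move to (4,2). |black|=4
Step 4: on WHITE (4,2): turn R to E, flip to black, move to (4,3). |black|=5
Step 5: on BLACK (4,3): turn L to N, flip to white, move to (3,3). |black|=4
Step 6: on WHITE (3,3): turn R to E, flip to black, move to (3,4). |black|=5
Step 7: on WHITE (3,4): turn R to S, flip to black, move to (4,4). |black|=6
Step 8: on WHITE (4,4): turn R to W, flip to black, move to (4,3). |black|=7
Step 9: on WHITE (4,3): turn R to N, flip to black, move to (3,3). |black|=8
Step 10: on BLACK (3,3): turn L to W, flip to white, move to (3,2). |black|=7
Step 11: on WHITE (3,2): turn R to N, flip to black, move to (2,2). |black|=8

Answer: 8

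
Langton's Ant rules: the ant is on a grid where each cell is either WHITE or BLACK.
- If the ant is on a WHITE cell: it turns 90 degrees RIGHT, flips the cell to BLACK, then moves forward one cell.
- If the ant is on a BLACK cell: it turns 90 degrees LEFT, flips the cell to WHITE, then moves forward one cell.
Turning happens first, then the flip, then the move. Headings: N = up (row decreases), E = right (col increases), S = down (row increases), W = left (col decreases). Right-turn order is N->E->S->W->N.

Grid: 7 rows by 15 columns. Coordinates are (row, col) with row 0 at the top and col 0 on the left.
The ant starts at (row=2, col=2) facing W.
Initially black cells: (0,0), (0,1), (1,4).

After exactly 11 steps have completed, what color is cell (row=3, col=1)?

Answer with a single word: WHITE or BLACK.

Answer: BLACK

Derivation:
Step 1: on WHITE (2,2): turn R to N, flip to black, move to (1,2). |black|=4
Step 2: on WHITE (1,2): turn R to E, flip to black, move to (1,3). |black|=5
Step 3: on WHITE (1,3): turn R to S, flip to black, move to (2,3). |black|=6
Step 4: on WHITE (2,3): turn R to W, flip to black, move to (2,2). |black|=7
Step 5: on BLACK (2,2): turn L to S, flip to white, move to (3,2). |black|=6
Step 6: on WHITE (3,2): turn R to W, flip to black, move to (3,1). |black|=7
Step 7: on WHITE (3,1): turn R to N, flip to black, move to (2,1). |black|=8
Step 8: on WHITE (2,1): turn R to E, flip to black, move to (2,2). |black|=9
Step 9: on WHITE (2,2): turn R to S, flip to black, move to (3,2). |black|=10
Step 10: on BLACK (3,2): turn L to E, flip to white, move to (3,3). |black|=9
Step 11: on WHITE (3,3): turn R to S, flip to black, move to (4,3). |black|=10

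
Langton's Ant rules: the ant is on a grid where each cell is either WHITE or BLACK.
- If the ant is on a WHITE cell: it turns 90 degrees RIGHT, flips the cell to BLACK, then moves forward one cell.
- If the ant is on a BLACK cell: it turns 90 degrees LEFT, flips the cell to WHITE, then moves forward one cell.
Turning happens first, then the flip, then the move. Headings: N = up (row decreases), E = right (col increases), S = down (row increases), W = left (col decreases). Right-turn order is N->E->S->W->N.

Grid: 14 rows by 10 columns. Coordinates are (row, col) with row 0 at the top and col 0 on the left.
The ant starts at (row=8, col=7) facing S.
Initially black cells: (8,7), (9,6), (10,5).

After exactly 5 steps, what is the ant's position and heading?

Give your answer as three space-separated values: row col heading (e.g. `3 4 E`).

Answer: 8 8 E

Derivation:
Step 1: on BLACK (8,7): turn L to E, flip to white, move to (8,8). |black|=2
Step 2: on WHITE (8,8): turn R to S, flip to black, move to (9,8). |black|=3
Step 3: on WHITE (9,8): turn R to W, flip to black, move to (9,7). |black|=4
Step 4: on WHITE (9,7): turn R to N, flip to black, move to (8,7). |black|=5
Step 5: on WHITE (8,7): turn R to E, flip to black, move to (8,8). |black|=6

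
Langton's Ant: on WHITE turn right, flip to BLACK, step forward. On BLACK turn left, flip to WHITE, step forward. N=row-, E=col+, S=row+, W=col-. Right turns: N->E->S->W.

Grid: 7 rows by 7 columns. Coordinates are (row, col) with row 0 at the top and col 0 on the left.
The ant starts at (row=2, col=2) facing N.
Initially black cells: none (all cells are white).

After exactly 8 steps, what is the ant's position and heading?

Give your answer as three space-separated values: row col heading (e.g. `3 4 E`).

Answer: 2 2 S

Derivation:
Step 1: on WHITE (2,2): turn R to E, flip to black, move to (2,3). |black|=1
Step 2: on WHITE (2,3): turn R to S, flip to black, move to (3,3). |black|=2
Step 3: on WHITE (3,3): turn R to W, flip to black, move to (3,2). |black|=3
Step 4: on WHITE (3,2): turn R to N, flip to black, move to (2,2). |black|=4
Step 5: on BLACK (2,2): turn L to W, flip to white, move to (2,1). |black|=3
Step 6: on WHITE (2,1): turn R to N, flip to black, move to (1,1). |black|=4
Step 7: on WHITE (1,1): turn R to E, flip to black, move to (1,2). |black|=5
Step 8: on WHITE (1,2): turn R to S, flip to black, move to (2,2). |black|=6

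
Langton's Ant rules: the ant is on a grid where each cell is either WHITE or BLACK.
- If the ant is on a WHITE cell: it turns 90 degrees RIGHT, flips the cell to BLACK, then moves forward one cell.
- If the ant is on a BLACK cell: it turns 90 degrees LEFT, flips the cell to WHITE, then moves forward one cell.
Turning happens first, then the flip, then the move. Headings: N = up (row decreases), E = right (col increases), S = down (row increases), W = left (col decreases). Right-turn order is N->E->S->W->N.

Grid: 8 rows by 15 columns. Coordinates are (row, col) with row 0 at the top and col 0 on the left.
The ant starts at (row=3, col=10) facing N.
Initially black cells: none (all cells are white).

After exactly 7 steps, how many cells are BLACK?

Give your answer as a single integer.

Step 1: on WHITE (3,10): turn R to E, flip to black, move to (3,11). |black|=1
Step 2: on WHITE (3,11): turn R to S, flip to black, move to (4,11). |black|=2
Step 3: on WHITE (4,11): turn R to W, flip to black, move to (4,10). |black|=3
Step 4: on WHITE (4,10): turn R to N, flip to black, move to (3,10). |black|=4
Step 5: on BLACK (3,10): turn L to W, flip to white, move to (3,9). |black|=3
Step 6: on WHITE (3,9): turn R to N, flip to black, move to (2,9). |black|=4
Step 7: on WHITE (2,9): turn R to E, flip to black, move to (2,10). |black|=5

Answer: 5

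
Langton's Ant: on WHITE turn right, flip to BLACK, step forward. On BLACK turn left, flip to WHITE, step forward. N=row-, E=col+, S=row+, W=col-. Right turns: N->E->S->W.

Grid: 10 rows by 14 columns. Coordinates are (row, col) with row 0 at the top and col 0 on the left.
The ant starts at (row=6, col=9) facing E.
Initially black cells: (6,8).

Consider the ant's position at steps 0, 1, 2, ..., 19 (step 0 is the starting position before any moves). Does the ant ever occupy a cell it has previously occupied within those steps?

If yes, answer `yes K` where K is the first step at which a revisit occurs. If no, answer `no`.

Step 1: on WHITE (6,9): turn R to S, flip to black, move to (7,9). |black|=2 — new cell
Step 2: on WHITE (7,9): turn R to W, flip to black, move to (7,8). |black|=3 — new cell
Step 3: on WHITE (7,8): turn R to N, flip to black, move to (6,8). |black|=4 — new cell
Step 4: on BLACK (6,8): turn L to W, flip to white, move to (6,7). |black|=3 — new cell
Step 5: on WHITE (6,7): turn R to N, flip to black, move to (5,7). |black|=4 — new cell
Step 6: on WHITE (5,7): turn R to E, flip to black, move to (5,8). |black|=5 — new cell
Step 7: on WHITE (5,8): turn R to S, flip to black, move to (6,8). |black|=6 — REVISIT

Answer: yes 7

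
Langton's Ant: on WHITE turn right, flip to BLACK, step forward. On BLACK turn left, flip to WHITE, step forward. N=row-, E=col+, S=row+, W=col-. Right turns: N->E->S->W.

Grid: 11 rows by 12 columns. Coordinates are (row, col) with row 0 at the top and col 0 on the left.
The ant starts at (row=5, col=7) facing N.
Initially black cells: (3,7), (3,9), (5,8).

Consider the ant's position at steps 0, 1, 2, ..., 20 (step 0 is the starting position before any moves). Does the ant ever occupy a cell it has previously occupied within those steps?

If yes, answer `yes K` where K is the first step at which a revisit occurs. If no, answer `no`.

Step 1: on WHITE (5,7): turn R to E, flip to black, move to (5,8). |black|=4 — new cell
Step 2: on BLACK (5,8): turn L to N, flip to white, move to (4,8). |black|=3 — new cell
Step 3: on WHITE (4,8): turn R to E, flip to black, move to (4,9). |black|=4 — new cell
Step 4: on WHITE (4,9): turn R to S, flip to black, move to (5,9). |black|=5 — new cell
Step 5: on WHITE (5,9): turn R to W, flip to black, move to (5,8). |black|=6 — REVISIT

Answer: yes 5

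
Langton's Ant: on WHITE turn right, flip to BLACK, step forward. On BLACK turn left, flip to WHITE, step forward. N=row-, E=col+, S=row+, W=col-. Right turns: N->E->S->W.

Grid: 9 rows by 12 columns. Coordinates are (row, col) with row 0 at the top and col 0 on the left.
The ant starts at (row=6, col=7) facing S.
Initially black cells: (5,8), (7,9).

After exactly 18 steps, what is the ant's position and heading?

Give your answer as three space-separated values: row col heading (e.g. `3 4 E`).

Step 1: on WHITE (6,7): turn R to W, flip to black, move to (6,6). |black|=3
Step 2: on WHITE (6,6): turn R to N, flip to black, move to (5,6). |black|=4
Step 3: on WHITE (5,6): turn R to E, flip to black, move to (5,7). |black|=5
Step 4: on WHITE (5,7): turn R to S, flip to black, move to (6,7). |black|=6
Step 5: on BLACK (6,7): turn L to E, flip to white, move to (6,8). |black|=5
Step 6: on WHITE (6,8): turn R to S, flip to black, move to (7,8). |black|=6
Step 7: on WHITE (7,8): turn R to W, flip to black, move to (7,7). |black|=7
Step 8: on WHITE (7,7): turn R to N, flip to black, move to (6,7). |black|=8
Step 9: on WHITE (6,7): turn R to E, flip to black, move to (6,8). |black|=9
Step 10: on BLACK (6,8): turn L to N, flip to white, move to (5,8). |black|=8
Step 11: on BLACK (5,8): turn L to W, flip to white, move to (5,7). |black|=7
Step 12: on BLACK (5,7): turn L to S, flip to white, move to (6,7). |black|=6
Step 13: on BLACK (6,7): turn L to E, flip to white, move to (6,8). |black|=5
Step 14: on WHITE (6,8): turn R to S, flip to black, move to (7,8). |black|=6
Step 15: on BLACK (7,8): turn L to E, flip to white, move to (7,9). |black|=5
Step 16: on BLACK (7,9): turn L to N, flip to white, move to (6,9). |black|=4
Step 17: on WHITE (6,9): turn R to E, flip to black, move to (6,10). |black|=5
Step 18: on WHITE (6,10): turn R to S, flip to black, move to (7,10). |black|=6

Answer: 7 10 S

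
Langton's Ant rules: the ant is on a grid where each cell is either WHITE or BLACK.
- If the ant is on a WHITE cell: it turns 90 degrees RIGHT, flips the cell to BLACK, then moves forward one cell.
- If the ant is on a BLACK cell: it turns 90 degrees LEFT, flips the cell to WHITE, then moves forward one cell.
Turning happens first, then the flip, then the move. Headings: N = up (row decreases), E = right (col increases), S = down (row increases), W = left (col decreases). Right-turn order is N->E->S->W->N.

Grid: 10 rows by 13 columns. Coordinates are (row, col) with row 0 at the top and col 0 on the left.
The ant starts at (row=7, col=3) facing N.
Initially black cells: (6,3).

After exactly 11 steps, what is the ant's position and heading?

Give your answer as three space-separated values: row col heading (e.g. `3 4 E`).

Answer: 6 3 W

Derivation:
Step 1: on WHITE (7,3): turn R to E, flip to black, move to (7,4). |black|=2
Step 2: on WHITE (7,4): turn R to S, flip to black, move to (8,4). |black|=3
Step 3: on WHITE (8,4): turn R to W, flip to black, move to (8,3). |black|=4
Step 4: on WHITE (8,3): turn R to N, flip to black, move to (7,3). |black|=5
Step 5: on BLACK (7,3): turn L to W, flip to white, move to (7,2). |black|=4
Step 6: on WHITE (7,2): turn R to N, flip to black, move to (6,2). |black|=5
Step 7: on WHITE (6,2): turn R to E, flip to black, move to (6,3). |black|=6
Step 8: on BLACK (6,3): turn L to N, flip to white, move to (5,3). |black|=5
Step 9: on WHITE (5,3): turn R to E, flip to black, move to (5,4). |black|=6
Step 10: on WHITE (5,4): turn R to S, flip to black, move to (6,4). |black|=7
Step 11: on WHITE (6,4): turn R to W, flip to black, move to (6,3). |black|=8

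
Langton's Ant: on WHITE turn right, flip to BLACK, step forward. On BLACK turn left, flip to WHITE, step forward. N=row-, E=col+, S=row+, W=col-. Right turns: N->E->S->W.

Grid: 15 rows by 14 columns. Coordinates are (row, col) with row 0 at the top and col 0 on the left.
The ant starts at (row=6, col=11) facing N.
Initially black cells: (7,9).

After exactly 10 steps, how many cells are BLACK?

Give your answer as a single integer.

Answer: 7

Derivation:
Step 1: on WHITE (6,11): turn R to E, flip to black, move to (6,12). |black|=2
Step 2: on WHITE (6,12): turn R to S, flip to black, move to (7,12). |black|=3
Step 3: on WHITE (7,12): turn R to W, flip to black, move to (7,11). |black|=4
Step 4: on WHITE (7,11): turn R to N, flip to black, move to (6,11). |black|=5
Step 5: on BLACK (6,11): turn L to W, flip to white, move to (6,10). |black|=4
Step 6: on WHITE (6,10): turn R to N, flip to black, move to (5,10). |black|=5
Step 7: on WHITE (5,10): turn R to E, flip to black, move to (5,11). |black|=6
Step 8: on WHITE (5,11): turn R to S, flip to black, move to (6,11). |black|=7
Step 9: on WHITE (6,11): turn R to W, flip to black, move to (6,10). |black|=8
Step 10: on BLACK (6,10): turn L to S, flip to white, move to (7,10). |black|=7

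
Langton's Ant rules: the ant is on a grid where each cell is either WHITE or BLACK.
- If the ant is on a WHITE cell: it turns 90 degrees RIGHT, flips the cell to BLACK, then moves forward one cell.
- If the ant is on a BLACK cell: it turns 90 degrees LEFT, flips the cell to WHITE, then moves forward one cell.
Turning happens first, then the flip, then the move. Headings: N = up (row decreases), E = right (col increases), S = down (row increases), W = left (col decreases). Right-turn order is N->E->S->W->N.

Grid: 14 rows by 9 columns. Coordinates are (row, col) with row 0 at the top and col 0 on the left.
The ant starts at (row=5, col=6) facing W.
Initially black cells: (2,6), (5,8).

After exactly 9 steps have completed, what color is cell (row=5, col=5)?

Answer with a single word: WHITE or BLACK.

Step 1: on WHITE (5,6): turn R to N, flip to black, move to (4,6). |black|=3
Step 2: on WHITE (4,6): turn R to E, flip to black, move to (4,7). |black|=4
Step 3: on WHITE (4,7): turn R to S, flip to black, move to (5,7). |black|=5
Step 4: on WHITE (5,7): turn R to W, flip to black, move to (5,6). |black|=6
Step 5: on BLACK (5,6): turn L to S, flip to white, move to (6,6). |black|=5
Step 6: on WHITE (6,6): turn R to W, flip to black, move to (6,5). |black|=6
Step 7: on WHITE (6,5): turn R to N, flip to black, move to (5,5). |black|=7
Step 8: on WHITE (5,5): turn R to E, flip to black, move to (5,6). |black|=8
Step 9: on WHITE (5,6): turn R to S, flip to black, move to (6,6). |black|=9

Answer: BLACK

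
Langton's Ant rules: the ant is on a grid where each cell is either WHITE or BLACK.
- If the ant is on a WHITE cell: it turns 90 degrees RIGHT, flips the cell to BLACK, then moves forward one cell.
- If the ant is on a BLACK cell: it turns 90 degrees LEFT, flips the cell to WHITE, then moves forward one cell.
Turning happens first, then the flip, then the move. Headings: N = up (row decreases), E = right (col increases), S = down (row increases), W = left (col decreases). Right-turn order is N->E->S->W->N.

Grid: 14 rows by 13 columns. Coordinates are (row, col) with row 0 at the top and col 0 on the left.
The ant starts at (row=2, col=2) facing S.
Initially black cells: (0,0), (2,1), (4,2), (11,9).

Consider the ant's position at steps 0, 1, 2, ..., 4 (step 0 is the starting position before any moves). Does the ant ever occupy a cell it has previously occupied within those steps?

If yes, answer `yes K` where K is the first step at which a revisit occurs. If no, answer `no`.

Answer: no

Derivation:
Step 1: on WHITE (2,2): turn R to W, flip to black, move to (2,1). |black|=5 — new cell
Step 2: on BLACK (2,1): turn L to S, flip to white, move to (3,1). |black|=4 — new cell
Step 3: on WHITE (3,1): turn R to W, flip to black, move to (3,0). |black|=5 — new cell
Step 4: on WHITE (3,0): turn R to N, flip to black, move to (2,0). |black|=6 — new cell
No revisit within 4 steps.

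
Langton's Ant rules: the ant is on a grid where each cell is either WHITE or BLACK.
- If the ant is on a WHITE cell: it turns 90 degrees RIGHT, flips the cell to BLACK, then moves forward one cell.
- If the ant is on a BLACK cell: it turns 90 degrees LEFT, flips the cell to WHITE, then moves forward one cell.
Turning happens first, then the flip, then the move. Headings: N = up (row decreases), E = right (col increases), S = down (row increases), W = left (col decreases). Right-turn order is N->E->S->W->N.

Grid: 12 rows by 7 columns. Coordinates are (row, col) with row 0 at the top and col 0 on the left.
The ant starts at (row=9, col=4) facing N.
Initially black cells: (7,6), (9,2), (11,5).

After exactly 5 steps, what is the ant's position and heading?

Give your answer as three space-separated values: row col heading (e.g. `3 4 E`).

Step 1: on WHITE (9,4): turn R to E, flip to black, move to (9,5). |black|=4
Step 2: on WHITE (9,5): turn R to S, flip to black, move to (10,5). |black|=5
Step 3: on WHITE (10,5): turn R to W, flip to black, move to (10,4). |black|=6
Step 4: on WHITE (10,4): turn R to N, flip to black, move to (9,4). |black|=7
Step 5: on BLACK (9,4): turn L to W, flip to white, move to (9,3). |black|=6

Answer: 9 3 W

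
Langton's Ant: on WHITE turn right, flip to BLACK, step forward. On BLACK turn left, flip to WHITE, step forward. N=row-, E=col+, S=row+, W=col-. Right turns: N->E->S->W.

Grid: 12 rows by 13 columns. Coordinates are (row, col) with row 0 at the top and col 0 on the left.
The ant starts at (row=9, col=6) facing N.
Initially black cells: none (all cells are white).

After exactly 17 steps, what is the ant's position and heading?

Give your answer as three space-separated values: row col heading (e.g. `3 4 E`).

Answer: 9 5 W

Derivation:
Step 1: on WHITE (9,6): turn R to E, flip to black, move to (9,7). |black|=1
Step 2: on WHITE (9,7): turn R to S, flip to black, move to (10,7). |black|=2
Step 3: on WHITE (10,7): turn R to W, flip to black, move to (10,6). |black|=3
Step 4: on WHITE (10,6): turn R to N, flip to black, move to (9,6). |black|=4
Step 5: on BLACK (9,6): turn L to W, flip to white, move to (9,5). |black|=3
Step 6: on WHITE (9,5): turn R to N, flip to black, move to (8,5). |black|=4
Step 7: on WHITE (8,5): turn R to E, flip to black, move to (8,6). |black|=5
Step 8: on WHITE (8,6): turn R to S, flip to black, move to (9,6). |black|=6
Step 9: on WHITE (9,6): turn R to W, flip to black, move to (9,5). |black|=7
Step 10: on BLACK (9,5): turn L to S, flip to white, move to (10,5). |black|=6
Step 11: on WHITE (10,5): turn R to W, flip to black, move to (10,4). |black|=7
Step 12: on WHITE (10,4): turn R to N, flip to black, move to (9,4). |black|=8
Step 13: on WHITE (9,4): turn R to E, flip to black, move to (9,5). |black|=9
Step 14: on WHITE (9,5): turn R to S, flip to black, move to (10,5). |black|=10
Step 15: on BLACK (10,5): turn L to E, flip to white, move to (10,6). |black|=9
Step 16: on BLACK (10,6): turn L to N, flip to white, move to (9,6). |black|=8
Step 17: on BLACK (9,6): turn L to W, flip to white, move to (9,5). |black|=7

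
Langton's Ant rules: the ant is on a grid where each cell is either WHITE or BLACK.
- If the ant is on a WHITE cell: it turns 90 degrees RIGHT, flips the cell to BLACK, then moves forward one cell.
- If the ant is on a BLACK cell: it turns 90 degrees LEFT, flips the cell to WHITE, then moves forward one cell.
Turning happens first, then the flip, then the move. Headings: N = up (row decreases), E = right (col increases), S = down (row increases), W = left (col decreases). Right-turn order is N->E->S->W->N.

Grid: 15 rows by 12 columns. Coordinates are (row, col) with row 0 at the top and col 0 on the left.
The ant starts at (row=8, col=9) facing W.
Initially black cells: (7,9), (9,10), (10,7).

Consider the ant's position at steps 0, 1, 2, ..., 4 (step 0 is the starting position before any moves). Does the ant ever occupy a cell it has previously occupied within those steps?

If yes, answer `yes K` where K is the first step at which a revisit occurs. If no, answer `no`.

Step 1: on WHITE (8,9): turn R to N, flip to black, move to (7,9). |black|=4 — new cell
Step 2: on BLACK (7,9): turn L to W, flip to white, move to (7,8). |black|=3 — new cell
Step 3: on WHITE (7,8): turn R to N, flip to black, move to (6,8). |black|=4 — new cell
Step 4: on WHITE (6,8): turn R to E, flip to black, move to (6,9). |black|=5 — new cell
No revisit within 4 steps.

Answer: no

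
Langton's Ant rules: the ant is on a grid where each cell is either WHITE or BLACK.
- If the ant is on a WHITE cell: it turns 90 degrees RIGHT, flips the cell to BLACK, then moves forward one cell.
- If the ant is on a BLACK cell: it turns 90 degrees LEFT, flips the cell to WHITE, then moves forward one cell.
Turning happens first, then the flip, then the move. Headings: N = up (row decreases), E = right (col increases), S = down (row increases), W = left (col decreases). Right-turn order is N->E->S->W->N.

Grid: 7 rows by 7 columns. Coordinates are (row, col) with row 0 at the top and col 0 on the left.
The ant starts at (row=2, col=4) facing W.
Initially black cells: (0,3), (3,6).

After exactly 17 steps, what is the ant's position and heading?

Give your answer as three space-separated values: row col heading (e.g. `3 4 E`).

Step 1: on WHITE (2,4): turn R to N, flip to black, move to (1,4). |black|=3
Step 2: on WHITE (1,4): turn R to E, flip to black, move to (1,5). |black|=4
Step 3: on WHITE (1,5): turn R to S, flip to black, move to (2,5). |black|=5
Step 4: on WHITE (2,5): turn R to W, flip to black, move to (2,4). |black|=6
Step 5: on BLACK (2,4): turn L to S, flip to white, move to (3,4). |black|=5
Step 6: on WHITE (3,4): turn R to W, flip to black, move to (3,3). |black|=6
Step 7: on WHITE (3,3): turn R to N, flip to black, move to (2,3). |black|=7
Step 8: on WHITE (2,3): turn R to E, flip to black, move to (2,4). |black|=8
Step 9: on WHITE (2,4): turn R to S, flip to black, move to (3,4). |black|=9
Step 10: on BLACK (3,4): turn L to E, flip to white, move to (3,5). |black|=8
Step 11: on WHITE (3,5): turn R to S, flip to black, move to (4,5). |black|=9
Step 12: on WHITE (4,5): turn R to W, flip to black, move to (4,4). |black|=10
Step 13: on WHITE (4,4): turn R to N, flip to black, move to (3,4). |black|=11
Step 14: on WHITE (3,4): turn R to E, flip to black, move to (3,5). |black|=12
Step 15: on BLACK (3,5): turn L to N, flip to white, move to (2,5). |black|=11
Step 16: on BLACK (2,5): turn L to W, flip to white, move to (2,4). |black|=10
Step 17: on BLACK (2,4): turn L to S, flip to white, move to (3,4). |black|=9

Answer: 3 4 S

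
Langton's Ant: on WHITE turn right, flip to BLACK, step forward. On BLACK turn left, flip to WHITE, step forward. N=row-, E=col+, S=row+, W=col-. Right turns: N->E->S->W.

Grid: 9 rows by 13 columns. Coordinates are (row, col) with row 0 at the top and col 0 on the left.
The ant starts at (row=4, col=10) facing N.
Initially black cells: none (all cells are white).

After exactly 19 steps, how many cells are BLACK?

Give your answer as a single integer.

Step 1: on WHITE (4,10): turn R to E, flip to black, move to (4,11). |black|=1
Step 2: on WHITE (4,11): turn R to S, flip to black, move to (5,11). |black|=2
Step 3: on WHITE (5,11): turn R to W, flip to black, move to (5,10). |black|=3
Step 4: on WHITE (5,10): turn R to N, flip to black, move to (4,10). |black|=4
Step 5: on BLACK (4,10): turn L to W, flip to white, move to (4,9). |black|=3
Step 6: on WHITE (4,9): turn R to N, flip to black, move to (3,9). |black|=4
Step 7: on WHITE (3,9): turn R to E, flip to black, move to (3,10). |black|=5
Step 8: on WHITE (3,10): turn R to S, flip to black, move to (4,10). |black|=6
Step 9: on WHITE (4,10): turn R to W, flip to black, move to (4,9). |black|=7
Step 10: on BLACK (4,9): turn L to S, flip to white, move to (5,9). |black|=6
Step 11: on WHITE (5,9): turn R to W, flip to black, move to (5,8). |black|=7
Step 12: on WHITE (5,8): turn R to N, flip to black, move to (4,8). |black|=8
Step 13: on WHITE (4,8): turn R to E, flip to black, move to (4,9). |black|=9
Step 14: on WHITE (4,9): turn R to S, flip to black, move to (5,9). |black|=10
Step 15: on BLACK (5,9): turn L to E, flip to white, move to (5,10). |black|=9
Step 16: on BLACK (5,10): turn L to N, flip to white, move to (4,10). |black|=8
Step 17: on BLACK (4,10): turn L to W, flip to white, move to (4,9). |black|=7
Step 18: on BLACK (4,9): turn L to S, flip to white, move to (5,9). |black|=6
Step 19: on WHITE (5,9): turn R to W, flip to black, move to (5,8). |black|=7

Answer: 7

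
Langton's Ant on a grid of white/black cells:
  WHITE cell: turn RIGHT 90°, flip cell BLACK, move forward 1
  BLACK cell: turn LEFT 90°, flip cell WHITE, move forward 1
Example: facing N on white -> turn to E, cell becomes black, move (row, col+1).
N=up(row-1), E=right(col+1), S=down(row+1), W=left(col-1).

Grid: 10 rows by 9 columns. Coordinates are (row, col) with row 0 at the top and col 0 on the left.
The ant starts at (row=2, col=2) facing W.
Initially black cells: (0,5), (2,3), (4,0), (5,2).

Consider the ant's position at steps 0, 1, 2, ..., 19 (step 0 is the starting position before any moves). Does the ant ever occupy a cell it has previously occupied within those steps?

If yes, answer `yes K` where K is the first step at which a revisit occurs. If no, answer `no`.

Step 1: on WHITE (2,2): turn R to N, flip to black, move to (1,2). |black|=5 — new cell
Step 2: on WHITE (1,2): turn R to E, flip to black, move to (1,3). |black|=6 — new cell
Step 3: on WHITE (1,3): turn R to S, flip to black, move to (2,3). |black|=7 — new cell
Step 4: on BLACK (2,3): turn L to E, flip to white, move to (2,4). |black|=6 — new cell
Step 5: on WHITE (2,4): turn R to S, flip to black, move to (3,4). |black|=7 — new cell
Step 6: on WHITE (3,4): turn R to W, flip to black, move to (3,3). |black|=8 — new cell
Step 7: on WHITE (3,3): turn R to N, flip to black, move to (2,3). |black|=9 — REVISIT

Answer: yes 7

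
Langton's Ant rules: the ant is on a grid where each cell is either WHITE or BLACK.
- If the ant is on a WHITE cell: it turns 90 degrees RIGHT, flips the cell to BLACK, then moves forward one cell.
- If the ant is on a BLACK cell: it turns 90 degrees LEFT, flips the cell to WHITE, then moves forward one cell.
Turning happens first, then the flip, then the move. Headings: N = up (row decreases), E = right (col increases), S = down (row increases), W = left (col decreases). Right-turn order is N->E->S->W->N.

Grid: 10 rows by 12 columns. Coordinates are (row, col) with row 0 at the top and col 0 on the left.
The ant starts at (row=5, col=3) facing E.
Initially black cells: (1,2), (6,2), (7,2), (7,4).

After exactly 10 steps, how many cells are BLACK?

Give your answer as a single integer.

Answer: 6

Derivation:
Step 1: on WHITE (5,3): turn R to S, flip to black, move to (6,3). |black|=5
Step 2: on WHITE (6,3): turn R to W, flip to black, move to (6,2). |black|=6
Step 3: on BLACK (6,2): turn L to S, flip to white, move to (7,2). |black|=5
Step 4: on BLACK (7,2): turn L to E, flip to white, move to (7,3). |black|=4
Step 5: on WHITE (7,3): turn R to S, flip to black, move to (8,3). |black|=5
Step 6: on WHITE (8,3): turn R to W, flip to black, move to (8,2). |black|=6
Step 7: on WHITE (8,2): turn R to N, flip to black, move to (7,2). |black|=7
Step 8: on WHITE (7,2): turn R to E, flip to black, move to (7,3). |black|=8
Step 9: on BLACK (7,3): turn L to N, flip to white, move to (6,3). |black|=7
Step 10: on BLACK (6,3): turn L to W, flip to white, move to (6,2). |black|=6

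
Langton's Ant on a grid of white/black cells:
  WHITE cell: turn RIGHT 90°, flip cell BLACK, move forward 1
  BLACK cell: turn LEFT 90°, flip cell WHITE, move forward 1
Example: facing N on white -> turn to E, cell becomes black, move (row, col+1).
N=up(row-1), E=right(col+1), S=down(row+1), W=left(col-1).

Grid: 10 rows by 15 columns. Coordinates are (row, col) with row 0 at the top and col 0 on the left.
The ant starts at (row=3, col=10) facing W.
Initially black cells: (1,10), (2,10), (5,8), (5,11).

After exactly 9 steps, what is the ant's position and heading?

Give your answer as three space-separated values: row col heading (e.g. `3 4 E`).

Answer: 0 10 N

Derivation:
Step 1: on WHITE (3,10): turn R to N, flip to black, move to (2,10). |black|=5
Step 2: on BLACK (2,10): turn L to W, flip to white, move to (2,9). |black|=4
Step 3: on WHITE (2,9): turn R to N, flip to black, move to (1,9). |black|=5
Step 4: on WHITE (1,9): turn R to E, flip to black, move to (1,10). |black|=6
Step 5: on BLACK (1,10): turn L to N, flip to white, move to (0,10). |black|=5
Step 6: on WHITE (0,10): turn R to E, flip to black, move to (0,11). |black|=6
Step 7: on WHITE (0,11): turn R to S, flip to black, move to (1,11). |black|=7
Step 8: on WHITE (1,11): turn R to W, flip to black, move to (1,10). |black|=8
Step 9: on WHITE (1,10): turn R to N, flip to black, move to (0,10). |black|=9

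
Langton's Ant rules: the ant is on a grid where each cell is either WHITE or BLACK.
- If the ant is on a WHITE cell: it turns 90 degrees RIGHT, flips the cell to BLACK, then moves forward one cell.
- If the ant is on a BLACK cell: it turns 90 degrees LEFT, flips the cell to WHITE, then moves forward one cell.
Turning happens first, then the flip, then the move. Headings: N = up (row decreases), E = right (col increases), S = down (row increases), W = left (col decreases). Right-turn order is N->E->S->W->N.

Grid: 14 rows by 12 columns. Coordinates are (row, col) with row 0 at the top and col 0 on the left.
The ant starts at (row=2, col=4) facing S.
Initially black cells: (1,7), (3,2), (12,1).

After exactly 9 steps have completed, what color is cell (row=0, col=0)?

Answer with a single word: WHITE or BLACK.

Step 1: on WHITE (2,4): turn R to W, flip to black, move to (2,3). |black|=4
Step 2: on WHITE (2,3): turn R to N, flip to black, move to (1,3). |black|=5
Step 3: on WHITE (1,3): turn R to E, flip to black, move to (1,4). |black|=6
Step 4: on WHITE (1,4): turn R to S, flip to black, move to (2,4). |black|=7
Step 5: on BLACK (2,4): turn L to E, flip to white, move to (2,5). |black|=6
Step 6: on WHITE (2,5): turn R to S, flip to black, move to (3,5). |black|=7
Step 7: on WHITE (3,5): turn R to W, flip to black, move to (3,4). |black|=8
Step 8: on WHITE (3,4): turn R to N, flip to black, move to (2,4). |black|=9
Step 9: on WHITE (2,4): turn R to E, flip to black, move to (2,5). |black|=10

Answer: WHITE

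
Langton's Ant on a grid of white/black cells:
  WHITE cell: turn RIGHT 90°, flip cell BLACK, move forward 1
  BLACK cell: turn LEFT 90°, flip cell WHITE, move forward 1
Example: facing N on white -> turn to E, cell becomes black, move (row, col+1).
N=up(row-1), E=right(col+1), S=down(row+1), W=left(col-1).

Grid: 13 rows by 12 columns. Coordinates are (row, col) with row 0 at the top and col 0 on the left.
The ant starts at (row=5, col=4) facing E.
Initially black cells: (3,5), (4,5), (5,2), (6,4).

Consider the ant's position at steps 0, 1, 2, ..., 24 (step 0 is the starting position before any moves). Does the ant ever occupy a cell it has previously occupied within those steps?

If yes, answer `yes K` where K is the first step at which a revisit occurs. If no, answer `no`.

Answer: yes 5

Derivation:
Step 1: on WHITE (5,4): turn R to S, flip to black, move to (6,4). |black|=5 — new cell
Step 2: on BLACK (6,4): turn L to E, flip to white, move to (6,5). |black|=4 — new cell
Step 3: on WHITE (6,5): turn R to S, flip to black, move to (7,5). |black|=5 — new cell
Step 4: on WHITE (7,5): turn R to W, flip to black, move to (7,4). |black|=6 — new cell
Step 5: on WHITE (7,4): turn R to N, flip to black, move to (6,4). |black|=7 — REVISIT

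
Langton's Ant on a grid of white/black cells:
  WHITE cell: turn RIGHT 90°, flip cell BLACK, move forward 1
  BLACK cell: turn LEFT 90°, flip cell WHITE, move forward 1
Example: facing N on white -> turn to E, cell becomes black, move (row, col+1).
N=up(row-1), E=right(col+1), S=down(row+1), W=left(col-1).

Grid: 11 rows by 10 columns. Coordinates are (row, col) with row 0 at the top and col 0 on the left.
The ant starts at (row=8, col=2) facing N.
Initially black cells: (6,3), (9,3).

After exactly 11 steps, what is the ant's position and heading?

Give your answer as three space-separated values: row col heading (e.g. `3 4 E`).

Answer: 9 4 W

Derivation:
Step 1: on WHITE (8,2): turn R to E, flip to black, move to (8,3). |black|=3
Step 2: on WHITE (8,3): turn R to S, flip to black, move to (9,3). |black|=4
Step 3: on BLACK (9,3): turn L to E, flip to white, move to (9,4). |black|=3
Step 4: on WHITE (9,4): turn R to S, flip to black, move to (10,4). |black|=4
Step 5: on WHITE (10,4): turn R to W, flip to black, move to (10,3). |black|=5
Step 6: on WHITE (10,3): turn R to N, flip to black, move to (9,3). |black|=6
Step 7: on WHITE (9,3): turn R to E, flip to black, move to (9,4). |black|=7
Step 8: on BLACK (9,4): turn L to N, flip to white, move to (8,4). |black|=6
Step 9: on WHITE (8,4): turn R to E, flip to black, move to (8,5). |black|=7
Step 10: on WHITE (8,5): turn R to S, flip to black, move to (9,5). |black|=8
Step 11: on WHITE (9,5): turn R to W, flip to black, move to (9,4). |black|=9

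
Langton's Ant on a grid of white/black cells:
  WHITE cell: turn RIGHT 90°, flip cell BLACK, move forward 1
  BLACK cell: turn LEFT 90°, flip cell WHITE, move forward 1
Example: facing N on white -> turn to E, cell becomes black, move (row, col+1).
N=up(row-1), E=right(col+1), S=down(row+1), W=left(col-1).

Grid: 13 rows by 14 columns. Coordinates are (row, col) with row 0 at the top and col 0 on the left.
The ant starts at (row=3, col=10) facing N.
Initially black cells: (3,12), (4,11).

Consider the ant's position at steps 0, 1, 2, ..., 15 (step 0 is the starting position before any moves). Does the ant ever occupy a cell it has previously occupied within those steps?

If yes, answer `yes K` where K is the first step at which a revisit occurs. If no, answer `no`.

Answer: yes 6

Derivation:
Step 1: on WHITE (3,10): turn R to E, flip to black, move to (3,11). |black|=3 — new cell
Step 2: on WHITE (3,11): turn R to S, flip to black, move to (4,11). |black|=4 — new cell
Step 3: on BLACK (4,11): turn L to E, flip to white, move to (4,12). |black|=3 — new cell
Step 4: on WHITE (4,12): turn R to S, flip to black, move to (5,12). |black|=4 — new cell
Step 5: on WHITE (5,12): turn R to W, flip to black, move to (5,11). |black|=5 — new cell
Step 6: on WHITE (5,11): turn R to N, flip to black, move to (4,11). |black|=6 — REVISIT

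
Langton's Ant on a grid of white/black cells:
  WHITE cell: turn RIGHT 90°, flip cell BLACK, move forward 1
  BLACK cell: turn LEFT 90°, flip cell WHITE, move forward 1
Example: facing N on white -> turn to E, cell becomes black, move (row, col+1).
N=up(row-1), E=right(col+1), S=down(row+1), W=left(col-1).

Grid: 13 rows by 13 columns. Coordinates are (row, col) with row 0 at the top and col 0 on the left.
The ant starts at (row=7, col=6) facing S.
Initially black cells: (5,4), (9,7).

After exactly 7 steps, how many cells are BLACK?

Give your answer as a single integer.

Step 1: on WHITE (7,6): turn R to W, flip to black, move to (7,5). |black|=3
Step 2: on WHITE (7,5): turn R to N, flip to black, move to (6,5). |black|=4
Step 3: on WHITE (6,5): turn R to E, flip to black, move to (6,6). |black|=5
Step 4: on WHITE (6,6): turn R to S, flip to black, move to (7,6). |black|=6
Step 5: on BLACK (7,6): turn L to E, flip to white, move to (7,7). |black|=5
Step 6: on WHITE (7,7): turn R to S, flip to black, move to (8,7). |black|=6
Step 7: on WHITE (8,7): turn R to W, flip to black, move to (8,6). |black|=7

Answer: 7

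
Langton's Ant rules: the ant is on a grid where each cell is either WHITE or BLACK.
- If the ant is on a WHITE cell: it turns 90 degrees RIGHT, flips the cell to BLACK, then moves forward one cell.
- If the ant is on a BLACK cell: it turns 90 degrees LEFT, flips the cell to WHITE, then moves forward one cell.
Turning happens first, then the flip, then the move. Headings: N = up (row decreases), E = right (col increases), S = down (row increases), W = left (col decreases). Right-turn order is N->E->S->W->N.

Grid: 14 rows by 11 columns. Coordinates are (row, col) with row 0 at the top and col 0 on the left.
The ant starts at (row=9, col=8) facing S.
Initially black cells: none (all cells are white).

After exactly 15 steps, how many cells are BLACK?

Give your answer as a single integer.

Answer: 9

Derivation:
Step 1: on WHITE (9,8): turn R to W, flip to black, move to (9,7). |black|=1
Step 2: on WHITE (9,7): turn R to N, flip to black, move to (8,7). |black|=2
Step 3: on WHITE (8,7): turn R to E, flip to black, move to (8,8). |black|=3
Step 4: on WHITE (8,8): turn R to S, flip to black, move to (9,8). |black|=4
Step 5: on BLACK (9,8): turn L to E, flip to white, move to (9,9). |black|=3
Step 6: on WHITE (9,9): turn R to S, flip to black, move to (10,9). |black|=4
Step 7: on WHITE (10,9): turn R to W, flip to black, move to (10,8). |black|=5
Step 8: on WHITE (10,8): turn R to N, flip to black, move to (9,8). |black|=6
Step 9: on WHITE (9,8): turn R to E, flip to black, move to (9,9). |black|=7
Step 10: on BLACK (9,9): turn L to N, flip to white, move to (8,9). |black|=6
Step 11: on WHITE (8,9): turn R to E, flip to black, move to (8,10). |black|=7
Step 12: on WHITE (8,10): turn R to S, flip to black, move to (9,10). |black|=8
Step 13: on WHITE (9,10): turn R to W, flip to black, move to (9,9). |black|=9
Step 14: on WHITE (9,9): turn R to N, flip to black, move to (8,9). |black|=10
Step 15: on BLACK (8,9): turn L to W, flip to white, move to (8,8). |black|=9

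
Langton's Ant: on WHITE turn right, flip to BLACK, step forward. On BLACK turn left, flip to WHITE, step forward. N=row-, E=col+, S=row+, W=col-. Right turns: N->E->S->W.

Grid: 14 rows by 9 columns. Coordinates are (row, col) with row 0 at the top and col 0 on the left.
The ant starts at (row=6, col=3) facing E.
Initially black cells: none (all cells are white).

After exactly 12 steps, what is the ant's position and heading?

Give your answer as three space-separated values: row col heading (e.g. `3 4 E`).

Step 1: on WHITE (6,3): turn R to S, flip to black, move to (7,3). |black|=1
Step 2: on WHITE (7,3): turn R to W, flip to black, move to (7,2). |black|=2
Step 3: on WHITE (7,2): turn R to N, flip to black, move to (6,2). |black|=3
Step 4: on WHITE (6,2): turn R to E, flip to black, move to (6,3). |black|=4
Step 5: on BLACK (6,3): turn L to N, flip to white, move to (5,3). |black|=3
Step 6: on WHITE (5,3): turn R to E, flip to black, move to (5,4). |black|=4
Step 7: on WHITE (5,4): turn R to S, flip to black, move to (6,4). |black|=5
Step 8: on WHITE (6,4): turn R to W, flip to black, move to (6,3). |black|=6
Step 9: on WHITE (6,3): turn R to N, flip to black, move to (5,3). |black|=7
Step 10: on BLACK (5,3): turn L to W, flip to white, move to (5,2). |black|=6
Step 11: on WHITE (5,2): turn R to N, flip to black, move to (4,2). |black|=7
Step 12: on WHITE (4,2): turn R to E, flip to black, move to (4,3). |black|=8

Answer: 4 3 E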